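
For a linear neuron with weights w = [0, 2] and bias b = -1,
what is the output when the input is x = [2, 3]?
y = 5

y = (0)(2) + (2)(3) + -1 = 5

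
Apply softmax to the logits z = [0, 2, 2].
p = [0.0634, 0.4683, 0.4683]

exp(z) = [1, 7.389, 7.389]
Sum = 15.78
p = [0.0634, 0.4683, 0.4683]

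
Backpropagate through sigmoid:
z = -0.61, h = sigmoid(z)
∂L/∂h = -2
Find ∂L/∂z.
∂L/∂z = -0.4562

σ(-0.61) = 0.3521
σ'(-0.61) = σ(-0.61)(1 - σ(-0.61)) = 0.3521 × 0.6479 = 0.2281
∂L/∂z = ∂L/∂h · σ'(z) = -2 × 0.2281 = -0.4562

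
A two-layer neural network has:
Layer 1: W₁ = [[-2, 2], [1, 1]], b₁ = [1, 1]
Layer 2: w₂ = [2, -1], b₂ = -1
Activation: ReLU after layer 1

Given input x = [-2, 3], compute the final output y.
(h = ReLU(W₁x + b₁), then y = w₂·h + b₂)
y = 19

Layer 1 pre-activation: z₁ = [11, 2]
After ReLU: h = [11, 2]
Layer 2 output: y = 2×11 + -1×2 + -1 = 19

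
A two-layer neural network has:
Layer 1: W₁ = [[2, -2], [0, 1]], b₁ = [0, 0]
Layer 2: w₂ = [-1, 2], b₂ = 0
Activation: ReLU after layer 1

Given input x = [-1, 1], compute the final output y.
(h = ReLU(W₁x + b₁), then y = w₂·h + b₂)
y = 2

Layer 1 pre-activation: z₁ = [-4, 1]
After ReLU: h = [0, 1]
Layer 2 output: y = -1×0 + 2×1 + 0 = 2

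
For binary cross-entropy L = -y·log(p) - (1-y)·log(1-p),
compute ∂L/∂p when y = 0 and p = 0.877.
∂L/∂p = 8.13

∂L/∂p = -y/p + (1-y)/(1-p) = 0 + 1/0.123 = 8.13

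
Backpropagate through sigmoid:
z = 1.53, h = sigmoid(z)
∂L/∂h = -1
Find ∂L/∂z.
∂L/∂z = -0.1463

σ(1.53) = 0.822
σ'(1.53) = σ(1.53)(1 - σ(1.53)) = 0.822 × 0.178 = 0.1463
∂L/∂z = ∂L/∂h · σ'(z) = -1 × 0.1463 = -0.1463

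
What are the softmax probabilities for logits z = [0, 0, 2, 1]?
p = [0.0826, 0.0826, 0.6103, 0.2245]

exp(z) = [1, 1, 7.389, 2.718]
Sum = 12.11
p = [0.0826, 0.0826, 0.6103, 0.2245]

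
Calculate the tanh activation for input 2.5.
0.9866

tanh(2.5) = (e^(2.5) - e^(-2.5))/(e^(2.5) + e^(-2.5)) = 0.9866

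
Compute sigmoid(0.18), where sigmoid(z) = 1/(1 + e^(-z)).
0.5449

sigmoid(0.18) = 1/(1 + e^(-0.18)) = 1/(1 + 0.8353) = 0.5449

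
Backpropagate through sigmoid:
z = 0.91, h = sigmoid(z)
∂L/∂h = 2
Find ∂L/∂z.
∂L/∂z = 0.4093

σ(0.91) = 0.713
σ'(0.91) = σ(0.91)(1 - σ(0.91)) = 0.713 × 0.287 = 0.2046
∂L/∂z = ∂L/∂h · σ'(z) = 2 × 0.2046 = 0.4093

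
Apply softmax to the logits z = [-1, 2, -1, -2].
p = [0.0445, 0.8945, 0.0445, 0.0164]

exp(z) = [0.3679, 7.389, 0.3679, 0.1353]
Sum = 8.26
p = [0.0445, 0.8945, 0.0445, 0.0164]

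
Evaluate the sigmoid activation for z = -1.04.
0.2611

sigmoid(-1.04) = 1/(1 + e^(1.04)) = 1/(1 + 2.829) = 0.2611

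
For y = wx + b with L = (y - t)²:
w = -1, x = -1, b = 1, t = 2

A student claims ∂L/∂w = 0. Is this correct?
Correct

y = (-1)(-1) + 1 = 2
∂L/∂y = 2(y - t) = 2(2 - 2) = 0
∂y/∂w = x = -1
∂L/∂w = 0 × -1 = 0

Claimed value: 0
Correct: The correct gradient is 0.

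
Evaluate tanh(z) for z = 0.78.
0.6527

tanh(0.78) = (e^(0.78) - e^(-0.78))/(e^(0.78) + e^(-0.78)) = 0.6527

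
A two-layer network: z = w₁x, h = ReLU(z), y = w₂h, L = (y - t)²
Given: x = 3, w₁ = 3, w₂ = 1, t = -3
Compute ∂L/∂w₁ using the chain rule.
∂L/∂w₁ = 72

Forward pass:
z = w₁x = 3×3 = 9
h = ReLU(9) = 9
y = w₂h = 1×9 = 9

Backward pass:
∂L/∂y = 2(y - t) = 2(9 - -3) = 24
∂y/∂h = w₂ = 1
∂h/∂z = 1 (ReLU derivative)
∂z/∂w₁ = x = 3

∂L/∂w₁ = 24 × 1 × 1 × 3 = 72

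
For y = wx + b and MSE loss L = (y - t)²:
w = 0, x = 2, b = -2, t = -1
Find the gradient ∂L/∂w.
∂L/∂w = -4

y = wx + b = (0)(2) + -2 = -2
∂L/∂y = 2(y - t) = 2(-2 - -1) = -2
∂y/∂w = x = 2
∂L/∂w = ∂L/∂y · ∂y/∂w = -2 × 2 = -4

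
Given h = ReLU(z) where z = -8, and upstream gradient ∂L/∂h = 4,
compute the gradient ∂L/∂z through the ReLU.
∂L/∂z = 0

h = ReLU(-8) = 0
Since z < 0: ∂h/∂z = 0
∂L/∂z = ∂L/∂h · ∂h/∂z = 4 × 0 = 0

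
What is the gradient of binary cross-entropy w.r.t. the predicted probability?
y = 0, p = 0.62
∂L/∂p = 2.632

∂L/∂p = -y/p + (1-y)/(1-p) = 0 + 1/0.38 = 2.632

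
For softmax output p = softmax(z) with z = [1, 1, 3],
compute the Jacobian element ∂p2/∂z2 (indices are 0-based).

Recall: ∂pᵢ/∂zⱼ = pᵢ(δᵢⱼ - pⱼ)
∂p2/∂z2 = 0.1676

p = softmax(z) = [0.1065, 0.1065, 0.787]
p2 = 0.787

∂p2/∂z2 = p2(1 - p2) = 0.787 × (1 - 0.787) = 0.1676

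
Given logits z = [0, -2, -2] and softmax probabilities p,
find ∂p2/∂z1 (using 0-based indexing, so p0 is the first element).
∂p2/∂z1 = -0.01134

p = softmax(z) = [0.787, 0.1065, 0.1065]
p2 = 0.1065, p1 = 0.1065

∂p2/∂z1 = -p2 × p1 = -0.1065 × 0.1065 = -0.01134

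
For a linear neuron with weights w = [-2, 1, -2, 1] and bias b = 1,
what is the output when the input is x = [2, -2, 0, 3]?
y = -2

y = (-2)(2) + (1)(-2) + (-2)(0) + (1)(3) + 1 = -2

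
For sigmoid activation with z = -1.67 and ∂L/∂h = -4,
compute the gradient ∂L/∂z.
∂L/∂z = -0.5333

σ(-1.67) = 0.1584
σ'(-1.67) = σ(-1.67)(1 - σ(-1.67)) = 0.1584 × 0.8416 = 0.1333
∂L/∂z = ∂L/∂h · σ'(z) = -4 × 0.1333 = -0.5333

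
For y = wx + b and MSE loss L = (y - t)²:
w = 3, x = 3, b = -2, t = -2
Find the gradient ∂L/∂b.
∂L/∂b = 18

y = wx + b = (3)(3) + -2 = 7
∂L/∂y = 2(y - t) = 2(7 - -2) = 18
∂y/∂b = 1
∂L/∂b = ∂L/∂y · ∂y/∂b = 18 × 1 = 18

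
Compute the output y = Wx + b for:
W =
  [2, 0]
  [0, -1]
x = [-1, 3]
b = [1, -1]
y = [-1, -4]

Wx = [2×-1 + 0×3, 0×-1 + -1×3]
   = [-2, -3]
y = Wx + b = [-2 + 1, -3 + -1] = [-1, -4]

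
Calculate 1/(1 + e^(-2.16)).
0.8966

sigmoid(2.16) = 1/(1 + e^(-2.16)) = 1/(1 + 0.1153) = 0.8966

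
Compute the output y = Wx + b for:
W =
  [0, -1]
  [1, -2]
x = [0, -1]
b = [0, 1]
y = [1, 3]

Wx = [0×0 + -1×-1, 1×0 + -2×-1]
   = [1, 2]
y = Wx + b = [1 + 0, 2 + 1] = [1, 3]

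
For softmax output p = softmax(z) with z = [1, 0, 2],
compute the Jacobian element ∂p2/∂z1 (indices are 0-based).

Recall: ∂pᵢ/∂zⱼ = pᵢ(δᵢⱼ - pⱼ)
∂p2/∂z1 = -0.05989

p = softmax(z) = [0.2447, 0.09003, 0.6652]
p2 = 0.6652, p1 = 0.09003

∂p2/∂z1 = -p2 × p1 = -0.6652 × 0.09003 = -0.05989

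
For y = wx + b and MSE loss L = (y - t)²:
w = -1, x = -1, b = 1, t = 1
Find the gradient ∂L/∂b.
∂L/∂b = 2

y = wx + b = (-1)(-1) + 1 = 2
∂L/∂y = 2(y - t) = 2(2 - 1) = 2
∂y/∂b = 1
∂L/∂b = ∂L/∂y · ∂y/∂b = 2 × 1 = 2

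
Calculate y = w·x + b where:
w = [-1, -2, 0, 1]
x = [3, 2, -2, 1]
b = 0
y = -6

y = (-1)(3) + (-2)(2) + (0)(-2) + (1)(1) + 0 = -6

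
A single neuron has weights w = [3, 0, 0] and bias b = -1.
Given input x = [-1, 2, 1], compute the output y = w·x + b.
y = -4

y = (3)(-1) + (0)(2) + (0)(1) + -1 = -4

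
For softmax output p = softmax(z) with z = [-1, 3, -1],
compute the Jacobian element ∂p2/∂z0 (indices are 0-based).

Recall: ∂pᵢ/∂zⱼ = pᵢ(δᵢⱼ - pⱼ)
∂p2/∂z0 = -0.0003122

p = softmax(z) = [0.01767, 0.9647, 0.01767]
p2 = 0.01767, p0 = 0.01767

∂p2/∂z0 = -p2 × p0 = -0.01767 × 0.01767 = -0.0003122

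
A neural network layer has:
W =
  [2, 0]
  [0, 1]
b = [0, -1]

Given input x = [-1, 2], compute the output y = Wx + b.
y = [-2, 1]

Wx = [2×-1 + 0×2, 0×-1 + 1×2]
   = [-2, 2]
y = Wx + b = [-2 + 0, 2 + -1] = [-2, 1]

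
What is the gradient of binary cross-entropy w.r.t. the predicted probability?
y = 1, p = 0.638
∂L/∂p = -1.567

∂L/∂p = -y/p + (1-y)/(1-p) = -1/0.638 + 0 = -1.567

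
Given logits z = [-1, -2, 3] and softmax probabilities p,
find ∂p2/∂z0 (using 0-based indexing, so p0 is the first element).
∂p2/∂z0 = -0.01743

p = softmax(z) = [0.01787, 0.006573, 0.9756]
p2 = 0.9756, p0 = 0.01787

∂p2/∂z0 = -p2 × p0 = -0.9756 × 0.01787 = -0.01743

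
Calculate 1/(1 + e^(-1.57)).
0.8278

sigmoid(1.57) = 1/(1 + e^(-1.57)) = 1/(1 + 0.208) = 0.8278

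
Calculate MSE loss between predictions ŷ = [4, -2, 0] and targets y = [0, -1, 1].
MSE = 6

MSE = (1/3)((4-0)² + (-2--1)² + (0-1)²) = (1/3)(16 + 1 + 1) = 6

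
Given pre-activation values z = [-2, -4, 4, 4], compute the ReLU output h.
h = [0, 0, 4, 4]

ReLU applied element-wise: max(0,-2)=0, max(0,-4)=0, max(0,4)=4, max(0,4)=4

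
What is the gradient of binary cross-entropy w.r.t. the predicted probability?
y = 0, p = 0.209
∂L/∂p = 1.264

∂L/∂p = -y/p + (1-y)/(1-p) = 0 + 1/0.791 = 1.264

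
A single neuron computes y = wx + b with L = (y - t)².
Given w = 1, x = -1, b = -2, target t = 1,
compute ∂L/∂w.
∂L/∂w = 8

y = wx + b = (1)(-1) + -2 = -3
∂L/∂y = 2(y - t) = 2(-3 - 1) = -8
∂y/∂w = x = -1
∂L/∂w = ∂L/∂y · ∂y/∂w = -8 × -1 = 8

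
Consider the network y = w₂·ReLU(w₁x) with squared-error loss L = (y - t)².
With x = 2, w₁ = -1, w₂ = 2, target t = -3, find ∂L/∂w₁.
∂L/∂w₁ = 0

Forward pass:
z = w₁x = -1×2 = -2
h = ReLU(-2) = 0
y = w₂h = 2×0 = 0

Backward pass:
∂L/∂y = 2(y - t) = 2(0 - -3) = 6
∂y/∂h = w₂ = 2
∂h/∂z = 0 (ReLU derivative)
∂z/∂w₁ = x = 2

∂L/∂w₁ = 6 × 2 × 0 × 2 = 0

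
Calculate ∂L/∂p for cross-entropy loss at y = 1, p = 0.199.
∂L/∂p = -5.025

∂L/∂p = -y/p + (1-y)/(1-p) = -1/0.199 + 0 = -5.025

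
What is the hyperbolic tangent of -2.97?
-0.9947

tanh(-2.97) = (e^(-2.97) - e^(2.97))/(e^(-2.97) + e^(2.97)) = -0.9947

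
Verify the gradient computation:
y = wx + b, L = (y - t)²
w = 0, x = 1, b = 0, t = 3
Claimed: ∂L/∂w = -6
Correct

y = (0)(1) + 0 = 0
∂L/∂y = 2(y - t) = 2(0 - 3) = -6
∂y/∂w = x = 1
∂L/∂w = -6 × 1 = -6

Claimed value: -6
Correct: The correct gradient is -6.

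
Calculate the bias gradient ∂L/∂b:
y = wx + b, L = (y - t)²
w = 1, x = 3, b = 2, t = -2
∂L/∂b = 14

y = wx + b = (1)(3) + 2 = 5
∂L/∂y = 2(y - t) = 2(5 - -2) = 14
∂y/∂b = 1
∂L/∂b = ∂L/∂y · ∂y/∂b = 14 × 1 = 14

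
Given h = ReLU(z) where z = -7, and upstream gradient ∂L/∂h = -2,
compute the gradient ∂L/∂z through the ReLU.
∂L/∂z = 0

h = ReLU(-7) = 0
Since z < 0: ∂h/∂z = 0
∂L/∂z = ∂L/∂h · ∂h/∂z = -2 × 0 = 0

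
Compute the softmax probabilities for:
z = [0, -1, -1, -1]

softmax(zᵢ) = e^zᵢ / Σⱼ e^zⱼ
p = [0.4754, 0.1749, 0.1749, 0.1749]

exp(z) = [1, 0.3679, 0.3679, 0.3679]
Sum = 2.104
p = [0.4754, 0.1749, 0.1749, 0.1749]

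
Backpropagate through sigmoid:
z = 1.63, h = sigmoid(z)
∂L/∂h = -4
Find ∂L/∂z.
∂L/∂z = -0.548

σ(1.63) = 0.8362
σ'(1.63) = σ(1.63)(1 - σ(1.63)) = 0.8362 × 0.1638 = 0.137
∂L/∂z = ∂L/∂h · σ'(z) = -4 × 0.137 = -0.548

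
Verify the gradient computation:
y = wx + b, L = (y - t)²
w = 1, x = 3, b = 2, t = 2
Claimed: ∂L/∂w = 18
Correct

y = (1)(3) + 2 = 5
∂L/∂y = 2(y - t) = 2(5 - 2) = 6
∂y/∂w = x = 3
∂L/∂w = 6 × 3 = 18

Claimed value: 18
Correct: The correct gradient is 18.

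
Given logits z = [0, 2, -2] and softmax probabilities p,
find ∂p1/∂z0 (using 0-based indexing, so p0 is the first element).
∂p1/∂z0 = -0.1017

p = softmax(z) = [0.1173, 0.8668, 0.01588]
p1 = 0.8668, p0 = 0.1173

∂p1/∂z0 = -p1 × p0 = -0.8668 × 0.1173 = -0.1017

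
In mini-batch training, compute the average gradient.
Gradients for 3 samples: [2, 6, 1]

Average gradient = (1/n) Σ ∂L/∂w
Average gradient = 3

Average = (1/3)(2 + 6 + 1) = 9/3 = 3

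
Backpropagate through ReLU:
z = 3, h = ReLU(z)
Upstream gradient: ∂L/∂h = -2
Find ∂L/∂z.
∂L/∂z = -2

h = ReLU(3) = 3
Since z > 0: ∂h/∂z = 1
∂L/∂z = ∂L/∂h · ∂h/∂z = -2 × 1 = -2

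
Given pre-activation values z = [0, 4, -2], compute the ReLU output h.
h = [0, 4, 0]

ReLU applied element-wise: max(0,0)=0, max(0,4)=4, max(0,-2)=0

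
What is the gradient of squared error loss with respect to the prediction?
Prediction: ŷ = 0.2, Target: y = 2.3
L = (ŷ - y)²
∂L/∂ŷ = -4.2

∂L/∂ŷ = 2(ŷ - y) = 2(0.2 - 2.3) = 2(-2.1) = -4.2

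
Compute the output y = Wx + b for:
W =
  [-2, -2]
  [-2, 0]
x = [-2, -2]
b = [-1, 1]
y = [7, 5]

Wx = [-2×-2 + -2×-2, -2×-2 + 0×-2]
   = [8, 4]
y = Wx + b = [8 + -1, 4 + 1] = [7, 5]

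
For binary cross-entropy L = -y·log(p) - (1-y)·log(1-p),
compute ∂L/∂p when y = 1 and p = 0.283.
∂L/∂p = -3.534

∂L/∂p = -y/p + (1-y)/(1-p) = -1/0.283 + 0 = -3.534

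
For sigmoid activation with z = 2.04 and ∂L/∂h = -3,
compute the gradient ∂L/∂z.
∂L/∂z = -0.3055

σ(2.04) = 0.8849
σ'(2.04) = σ(2.04)(1 - σ(2.04)) = 0.8849 × 0.1151 = 0.1018
∂L/∂z = ∂L/∂h · σ'(z) = -3 × 0.1018 = -0.3055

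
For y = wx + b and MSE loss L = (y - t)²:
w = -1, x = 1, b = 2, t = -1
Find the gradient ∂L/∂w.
∂L/∂w = 4

y = wx + b = (-1)(1) + 2 = 1
∂L/∂y = 2(y - t) = 2(1 - -1) = 4
∂y/∂w = x = 1
∂L/∂w = ∂L/∂y · ∂y/∂w = 4 × 1 = 4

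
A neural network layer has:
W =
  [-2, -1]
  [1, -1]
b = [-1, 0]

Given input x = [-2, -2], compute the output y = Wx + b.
y = [5, 0]

Wx = [-2×-2 + -1×-2, 1×-2 + -1×-2]
   = [6, 0]
y = Wx + b = [6 + -1, 0 + 0] = [5, 0]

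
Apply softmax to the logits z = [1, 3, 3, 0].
p = [0.0619, 0.4576, 0.4576, 0.0228]

exp(z) = [2.718, 20.09, 20.09, 1]
Sum = 43.89
p = [0.0619, 0.4576, 0.4576, 0.0228]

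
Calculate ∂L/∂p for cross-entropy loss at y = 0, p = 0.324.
∂L/∂p = 1.479

∂L/∂p = -y/p + (1-y)/(1-p) = 0 + 1/0.676 = 1.479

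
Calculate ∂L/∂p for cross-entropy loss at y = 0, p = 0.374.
∂L/∂p = 1.597

∂L/∂p = -y/p + (1-y)/(1-p) = 0 + 1/0.626 = 1.597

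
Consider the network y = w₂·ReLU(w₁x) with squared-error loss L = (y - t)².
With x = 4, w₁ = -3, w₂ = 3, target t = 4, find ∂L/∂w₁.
∂L/∂w₁ = 0

Forward pass:
z = w₁x = -3×4 = -12
h = ReLU(-12) = 0
y = w₂h = 3×0 = 0

Backward pass:
∂L/∂y = 2(y - t) = 2(0 - 4) = -8
∂y/∂h = w₂ = 3
∂h/∂z = 0 (ReLU derivative)
∂z/∂w₁ = x = 4

∂L/∂w₁ = -8 × 3 × 0 × 4 = 0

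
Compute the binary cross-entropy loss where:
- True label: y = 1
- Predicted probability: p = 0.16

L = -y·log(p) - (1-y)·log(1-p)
L = 1.833

L = -1·log(0.16) - 0·log(0.84) = -log(0.16) = 1.833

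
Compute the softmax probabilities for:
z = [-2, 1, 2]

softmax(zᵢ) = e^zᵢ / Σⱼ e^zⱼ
p = [0.0132, 0.2654, 0.7214]

exp(z) = [0.1353, 2.718, 7.389]
Sum = 10.24
p = [0.0132, 0.2654, 0.7214]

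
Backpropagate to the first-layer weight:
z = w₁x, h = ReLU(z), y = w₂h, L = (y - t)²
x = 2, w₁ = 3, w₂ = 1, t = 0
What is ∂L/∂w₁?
∂L/∂w₁ = 24

Forward pass:
z = w₁x = 3×2 = 6
h = ReLU(6) = 6
y = w₂h = 1×6 = 6

Backward pass:
∂L/∂y = 2(y - t) = 2(6 - 0) = 12
∂y/∂h = w₂ = 1
∂h/∂z = 1 (ReLU derivative)
∂z/∂w₁ = x = 2

∂L/∂w₁ = 12 × 1 × 1 × 2 = 24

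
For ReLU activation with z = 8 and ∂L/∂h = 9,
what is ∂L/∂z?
∂L/∂z = 9

h = ReLU(8) = 8
Since z > 0: ∂h/∂z = 1
∂L/∂z = ∂L/∂h · ∂h/∂z = 9 × 1 = 9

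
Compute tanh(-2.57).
-0.9884

tanh(-2.57) = (e^(-2.57) - e^(2.57))/(e^(-2.57) + e^(2.57)) = -0.9884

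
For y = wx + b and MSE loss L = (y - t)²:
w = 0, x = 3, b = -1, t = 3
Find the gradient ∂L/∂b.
∂L/∂b = -8

y = wx + b = (0)(3) + -1 = -1
∂L/∂y = 2(y - t) = 2(-1 - 3) = -8
∂y/∂b = 1
∂L/∂b = ∂L/∂y · ∂y/∂b = -8 × 1 = -8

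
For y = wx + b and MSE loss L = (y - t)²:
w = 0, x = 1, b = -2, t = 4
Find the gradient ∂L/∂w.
∂L/∂w = -12

y = wx + b = (0)(1) + -2 = -2
∂L/∂y = 2(y - t) = 2(-2 - 4) = -12
∂y/∂w = x = 1
∂L/∂w = ∂L/∂y · ∂y/∂w = -12 × 1 = -12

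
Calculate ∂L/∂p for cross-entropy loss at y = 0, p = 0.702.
∂L/∂p = 3.356

∂L/∂p = -y/p + (1-y)/(1-p) = 0 + 1/0.298 = 3.356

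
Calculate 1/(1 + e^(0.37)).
0.4085

sigmoid(-0.37) = 1/(1 + e^(0.37)) = 1/(1 + 1.448) = 0.4085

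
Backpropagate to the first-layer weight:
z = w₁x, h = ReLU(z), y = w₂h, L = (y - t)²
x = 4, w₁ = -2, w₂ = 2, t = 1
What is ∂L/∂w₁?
∂L/∂w₁ = 0

Forward pass:
z = w₁x = -2×4 = -8
h = ReLU(-8) = 0
y = w₂h = 2×0 = 0

Backward pass:
∂L/∂y = 2(y - t) = 2(0 - 1) = -2
∂y/∂h = w₂ = 2
∂h/∂z = 0 (ReLU derivative)
∂z/∂w₁ = x = 4

∂L/∂w₁ = -2 × 2 × 0 × 4 = 0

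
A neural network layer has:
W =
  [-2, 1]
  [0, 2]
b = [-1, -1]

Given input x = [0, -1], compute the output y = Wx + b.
y = [-2, -3]

Wx = [-2×0 + 1×-1, 0×0 + 2×-1]
   = [-1, -2]
y = Wx + b = [-1 + -1, -2 + -1] = [-2, -3]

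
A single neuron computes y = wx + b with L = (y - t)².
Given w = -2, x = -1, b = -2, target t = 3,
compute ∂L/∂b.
∂L/∂b = -6

y = wx + b = (-2)(-1) + -2 = 0
∂L/∂y = 2(y - t) = 2(0 - 3) = -6
∂y/∂b = 1
∂L/∂b = ∂L/∂y · ∂y/∂b = -6 × 1 = -6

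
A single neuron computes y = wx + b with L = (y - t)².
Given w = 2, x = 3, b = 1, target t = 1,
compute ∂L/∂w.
∂L/∂w = 36

y = wx + b = (2)(3) + 1 = 7
∂L/∂y = 2(y - t) = 2(7 - 1) = 12
∂y/∂w = x = 3
∂L/∂w = ∂L/∂y · ∂y/∂w = 12 × 3 = 36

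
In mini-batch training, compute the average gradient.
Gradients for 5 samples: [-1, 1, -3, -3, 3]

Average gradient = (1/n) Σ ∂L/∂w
Average gradient = -0.6

Average = (1/5)(-1 + 1 + -3 + -3 + 3) = -3/5 = -0.6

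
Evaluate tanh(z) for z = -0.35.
-0.3364

tanh(-0.35) = (e^(-0.35) - e^(0.35))/(e^(-0.35) + e^(0.35)) = -0.3364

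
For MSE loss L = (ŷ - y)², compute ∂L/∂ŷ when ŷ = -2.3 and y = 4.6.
∂L/∂ŷ = -13.8

∂L/∂ŷ = 2(ŷ - y) = 2(-2.3 - 4.6) = 2(-6.9) = -13.8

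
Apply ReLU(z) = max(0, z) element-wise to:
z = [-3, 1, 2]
h = [0, 1, 2]

ReLU applied element-wise: max(0,-3)=0, max(0,1)=1, max(0,2)=2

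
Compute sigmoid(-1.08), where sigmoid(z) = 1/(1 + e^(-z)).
0.2535

sigmoid(-1.08) = 1/(1 + e^(1.08)) = 1/(1 + 2.945) = 0.2535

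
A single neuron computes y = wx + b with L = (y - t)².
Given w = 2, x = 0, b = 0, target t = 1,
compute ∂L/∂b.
∂L/∂b = -2

y = wx + b = (2)(0) + 0 = 0
∂L/∂y = 2(y - t) = 2(0 - 1) = -2
∂y/∂b = 1
∂L/∂b = ∂L/∂y · ∂y/∂b = -2 × 1 = -2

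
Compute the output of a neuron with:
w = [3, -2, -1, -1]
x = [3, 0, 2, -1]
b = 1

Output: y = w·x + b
y = 9

y = (3)(3) + (-2)(0) + (-1)(2) + (-1)(-1) + 1 = 9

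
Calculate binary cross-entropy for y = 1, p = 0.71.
L = 0.3425

L = -1·log(0.71) - 0·log(0.29) = -log(0.71) = 0.3425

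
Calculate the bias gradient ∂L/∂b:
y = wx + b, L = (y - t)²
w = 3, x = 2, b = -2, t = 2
∂L/∂b = 4

y = wx + b = (3)(2) + -2 = 4
∂L/∂y = 2(y - t) = 2(4 - 2) = 4
∂y/∂b = 1
∂L/∂b = ∂L/∂y · ∂y/∂b = 4 × 1 = 4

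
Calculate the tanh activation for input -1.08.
-0.7932

tanh(-1.08) = (e^(-1.08) - e^(1.08))/(e^(-1.08) + e^(1.08)) = -0.7932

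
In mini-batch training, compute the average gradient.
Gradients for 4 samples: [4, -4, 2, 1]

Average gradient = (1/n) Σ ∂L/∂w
Average gradient = 0.75

Average = (1/4)(4 + -4 + 2 + 1) = 3/4 = 0.75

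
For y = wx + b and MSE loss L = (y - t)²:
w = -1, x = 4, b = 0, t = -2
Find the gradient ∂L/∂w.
∂L/∂w = -16

y = wx + b = (-1)(4) + 0 = -4
∂L/∂y = 2(y - t) = 2(-4 - -2) = -4
∂y/∂w = x = 4
∂L/∂w = ∂L/∂y · ∂y/∂w = -4 × 4 = -16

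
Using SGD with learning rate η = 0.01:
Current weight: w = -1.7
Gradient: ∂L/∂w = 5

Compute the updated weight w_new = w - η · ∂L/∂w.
w_new = -1.75

w_new = w - η·∂L/∂w = -1.7 - 0.01×(5) = -1.7 - (0.05) = -1.75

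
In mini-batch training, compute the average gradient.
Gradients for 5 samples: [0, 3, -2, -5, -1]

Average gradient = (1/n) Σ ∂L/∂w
Average gradient = -1

Average = (1/5)(0 + 3 + -2 + -5 + -1) = -5/5 = -1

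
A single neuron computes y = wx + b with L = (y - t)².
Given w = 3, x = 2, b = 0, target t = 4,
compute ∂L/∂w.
∂L/∂w = 8

y = wx + b = (3)(2) + 0 = 6
∂L/∂y = 2(y - t) = 2(6 - 4) = 4
∂y/∂w = x = 2
∂L/∂w = ∂L/∂y · ∂y/∂w = 4 × 2 = 8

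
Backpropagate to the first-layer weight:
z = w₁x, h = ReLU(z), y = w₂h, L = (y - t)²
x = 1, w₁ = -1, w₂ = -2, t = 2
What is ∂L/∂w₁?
∂L/∂w₁ = 0

Forward pass:
z = w₁x = -1×1 = -1
h = ReLU(-1) = 0
y = w₂h = -2×0 = 0

Backward pass:
∂L/∂y = 2(y - t) = 2(0 - 2) = -4
∂y/∂h = w₂ = -2
∂h/∂z = 0 (ReLU derivative)
∂z/∂w₁ = x = 1

∂L/∂w₁ = -4 × -2 × 0 × 1 = 0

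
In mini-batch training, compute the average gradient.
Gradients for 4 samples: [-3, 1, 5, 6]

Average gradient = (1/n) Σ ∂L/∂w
Average gradient = 2.25

Average = (1/4)(-3 + 1 + 5 + 6) = 9/4 = 2.25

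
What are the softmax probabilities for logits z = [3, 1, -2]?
p = [0.8756, 0.1185, 0.0059]

exp(z) = [20.09, 2.718, 0.1353]
Sum = 22.94
p = [0.8756, 0.1185, 0.0059]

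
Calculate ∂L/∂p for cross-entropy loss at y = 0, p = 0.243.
∂L/∂p = 1.321

∂L/∂p = -y/p + (1-y)/(1-p) = 0 + 1/0.757 = 1.321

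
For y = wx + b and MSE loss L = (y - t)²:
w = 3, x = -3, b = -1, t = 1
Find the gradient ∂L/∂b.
∂L/∂b = -22

y = wx + b = (3)(-3) + -1 = -10
∂L/∂y = 2(y - t) = 2(-10 - 1) = -22
∂y/∂b = 1
∂L/∂b = ∂L/∂y · ∂y/∂b = -22 × 1 = -22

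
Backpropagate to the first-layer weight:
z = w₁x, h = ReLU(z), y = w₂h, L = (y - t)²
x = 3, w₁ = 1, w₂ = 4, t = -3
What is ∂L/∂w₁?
∂L/∂w₁ = 360

Forward pass:
z = w₁x = 1×3 = 3
h = ReLU(3) = 3
y = w₂h = 4×3 = 12

Backward pass:
∂L/∂y = 2(y - t) = 2(12 - -3) = 30
∂y/∂h = w₂ = 4
∂h/∂z = 1 (ReLU derivative)
∂z/∂w₁ = x = 3

∂L/∂w₁ = 30 × 4 × 1 × 3 = 360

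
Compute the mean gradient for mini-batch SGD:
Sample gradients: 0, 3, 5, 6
Average gradient = 3.5

Average = (1/4)(0 + 3 + 5 + 6) = 14/4 = 3.5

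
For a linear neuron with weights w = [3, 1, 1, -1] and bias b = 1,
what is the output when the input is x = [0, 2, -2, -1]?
y = 2

y = (3)(0) + (1)(2) + (1)(-2) + (-1)(-1) + 1 = 2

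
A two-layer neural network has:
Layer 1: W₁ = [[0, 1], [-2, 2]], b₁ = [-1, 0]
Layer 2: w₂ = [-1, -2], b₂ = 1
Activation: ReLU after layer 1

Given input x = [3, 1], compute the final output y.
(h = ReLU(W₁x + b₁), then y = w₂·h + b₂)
y = 1

Layer 1 pre-activation: z₁ = [0, -4]
After ReLU: h = [0, 0]
Layer 2 output: y = -1×0 + -2×0 + 1 = 1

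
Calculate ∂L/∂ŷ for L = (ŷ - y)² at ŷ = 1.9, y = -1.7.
∂L/∂ŷ = 7.2

∂L/∂ŷ = 2(ŷ - y) = 2(1.9 - -1.7) = 2(3.6) = 7.2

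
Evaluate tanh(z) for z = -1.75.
-0.9414

tanh(-1.75) = (e^(-1.75) - e^(1.75))/(e^(-1.75) + e^(1.75)) = -0.9414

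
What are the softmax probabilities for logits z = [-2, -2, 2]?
p = [0.0177, 0.0177, 0.9647]

exp(z) = [0.1353, 0.1353, 7.389]
Sum = 7.66
p = [0.0177, 0.0177, 0.9647]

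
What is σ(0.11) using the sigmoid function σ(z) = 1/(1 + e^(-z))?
0.5275

sigmoid(0.11) = 1/(1 + e^(-0.11)) = 1/(1 + 0.8958) = 0.5275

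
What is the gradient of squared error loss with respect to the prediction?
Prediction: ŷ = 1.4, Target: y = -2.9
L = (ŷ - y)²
∂L/∂ŷ = 8.6

∂L/∂ŷ = 2(ŷ - y) = 2(1.4 - -2.9) = 2(4.3) = 8.6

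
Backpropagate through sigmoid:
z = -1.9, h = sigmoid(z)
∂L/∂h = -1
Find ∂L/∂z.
∂L/∂z = -0.1132

σ(-1.9) = 0.1301
σ'(-1.9) = σ(-1.9)(1 - σ(-1.9)) = 0.1301 × 0.8699 = 0.1132
∂L/∂z = ∂L/∂h · σ'(z) = -1 × 0.1132 = -0.1132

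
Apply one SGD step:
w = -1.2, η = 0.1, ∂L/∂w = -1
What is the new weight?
w_new = -1.1

w_new = w - η·∂L/∂w = -1.2 - 0.1×(-1) = -1.2 - (-0.1) = -1.1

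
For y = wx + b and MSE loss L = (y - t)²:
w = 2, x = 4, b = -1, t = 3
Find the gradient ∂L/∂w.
∂L/∂w = 32

y = wx + b = (2)(4) + -1 = 7
∂L/∂y = 2(y - t) = 2(7 - 3) = 8
∂y/∂w = x = 4
∂L/∂w = ∂L/∂y · ∂y/∂w = 8 × 4 = 32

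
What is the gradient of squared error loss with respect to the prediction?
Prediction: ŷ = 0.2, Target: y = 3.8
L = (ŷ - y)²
∂L/∂ŷ = -7.2

∂L/∂ŷ = 2(ŷ - y) = 2(0.2 - 3.8) = 2(-3.6) = -7.2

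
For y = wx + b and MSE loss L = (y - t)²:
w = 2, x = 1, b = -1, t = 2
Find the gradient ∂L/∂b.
∂L/∂b = -2

y = wx + b = (2)(1) + -1 = 1
∂L/∂y = 2(y - t) = 2(1 - 2) = -2
∂y/∂b = 1
∂L/∂b = ∂L/∂y · ∂y/∂b = -2 × 1 = -2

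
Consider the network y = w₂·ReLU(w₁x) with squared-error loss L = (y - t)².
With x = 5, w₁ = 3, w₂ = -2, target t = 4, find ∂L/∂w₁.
∂L/∂w₁ = 680

Forward pass:
z = w₁x = 3×5 = 15
h = ReLU(15) = 15
y = w₂h = -2×15 = -30

Backward pass:
∂L/∂y = 2(y - t) = 2(-30 - 4) = -68
∂y/∂h = w₂ = -2
∂h/∂z = 1 (ReLU derivative)
∂z/∂w₁ = x = 5

∂L/∂w₁ = -68 × -2 × 1 × 5 = 680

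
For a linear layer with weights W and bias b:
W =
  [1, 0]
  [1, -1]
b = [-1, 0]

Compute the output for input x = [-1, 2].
y = [-2, -3]

Wx = [1×-1 + 0×2, 1×-1 + -1×2]
   = [-1, -3]
y = Wx + b = [-1 + -1, -3 + 0] = [-2, -3]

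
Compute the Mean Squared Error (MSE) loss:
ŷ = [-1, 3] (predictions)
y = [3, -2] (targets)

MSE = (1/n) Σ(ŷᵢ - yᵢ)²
MSE = 20.5

MSE = (1/2)((-1-3)² + (3--2)²) = (1/2)(16 + 25) = 20.5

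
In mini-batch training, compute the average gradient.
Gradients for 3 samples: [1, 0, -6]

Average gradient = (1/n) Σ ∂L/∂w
Average gradient = -1.667

Average = (1/3)(1 + 0 + -6) = -5/3 = -1.667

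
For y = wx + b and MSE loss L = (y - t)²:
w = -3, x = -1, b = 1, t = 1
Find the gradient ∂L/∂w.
∂L/∂w = -6

y = wx + b = (-3)(-1) + 1 = 4
∂L/∂y = 2(y - t) = 2(4 - 1) = 6
∂y/∂w = x = -1
∂L/∂w = ∂L/∂y · ∂y/∂w = 6 × -1 = -6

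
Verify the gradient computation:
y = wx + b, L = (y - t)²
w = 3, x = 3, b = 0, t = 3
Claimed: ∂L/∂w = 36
Correct

y = (3)(3) + 0 = 9
∂L/∂y = 2(y - t) = 2(9 - 3) = 12
∂y/∂w = x = 3
∂L/∂w = 12 × 3 = 36

Claimed value: 36
Correct: The correct gradient is 36.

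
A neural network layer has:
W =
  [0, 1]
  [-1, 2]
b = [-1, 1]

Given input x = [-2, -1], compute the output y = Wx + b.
y = [-2, 1]

Wx = [0×-2 + 1×-1, -1×-2 + 2×-1]
   = [-1, 0]
y = Wx + b = [-1 + -1, 0 + 1] = [-2, 1]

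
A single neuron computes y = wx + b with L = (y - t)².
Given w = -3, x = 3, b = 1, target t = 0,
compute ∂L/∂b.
∂L/∂b = -16

y = wx + b = (-3)(3) + 1 = -8
∂L/∂y = 2(y - t) = 2(-8 - 0) = -16
∂y/∂b = 1
∂L/∂b = ∂L/∂y · ∂y/∂b = -16 × 1 = -16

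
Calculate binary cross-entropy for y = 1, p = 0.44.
L = 0.821

L = -1·log(0.44) - 0·log(0.56) = -log(0.44) = 0.821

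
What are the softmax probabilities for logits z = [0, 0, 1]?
p = [0.2119, 0.2119, 0.5761]

exp(z) = [1, 1, 2.718]
Sum = 4.718
p = [0.2119, 0.2119, 0.5761]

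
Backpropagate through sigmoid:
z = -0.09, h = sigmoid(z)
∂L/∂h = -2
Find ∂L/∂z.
∂L/∂z = -0.499

σ(-0.09) = 0.4775
σ'(-0.09) = σ(-0.09)(1 - σ(-0.09)) = 0.4775 × 0.5225 = 0.2495
∂L/∂z = ∂L/∂h · σ'(z) = -2 × 0.2495 = -0.499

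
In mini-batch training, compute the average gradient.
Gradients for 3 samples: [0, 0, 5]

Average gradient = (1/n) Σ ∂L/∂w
Average gradient = 1.667

Average = (1/3)(0 + 0 + 5) = 5/3 = 1.667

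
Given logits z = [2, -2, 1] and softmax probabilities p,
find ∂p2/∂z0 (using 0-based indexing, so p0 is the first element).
∂p2/∂z0 = -0.1915

p = softmax(z) = [0.7214, 0.01321, 0.2654]
p2 = 0.2654, p0 = 0.7214

∂p2/∂z0 = -p2 × p0 = -0.2654 × 0.7214 = -0.1915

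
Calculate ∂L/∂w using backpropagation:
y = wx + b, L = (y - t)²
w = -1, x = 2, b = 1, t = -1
∂L/∂w = 0

y = wx + b = (-1)(2) + 1 = -1
∂L/∂y = 2(y - t) = 2(-1 - -1) = 0
∂y/∂w = x = 2
∂L/∂w = ∂L/∂y · ∂y/∂w = 0 × 2 = 0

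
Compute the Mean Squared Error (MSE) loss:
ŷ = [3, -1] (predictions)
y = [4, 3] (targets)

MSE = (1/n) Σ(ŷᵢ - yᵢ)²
MSE = 8.5

MSE = (1/2)((3-4)² + (-1-3)²) = (1/2)(1 + 16) = 8.5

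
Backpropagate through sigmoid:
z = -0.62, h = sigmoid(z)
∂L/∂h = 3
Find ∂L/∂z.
∂L/∂z = 0.6823

σ(-0.62) = 0.3498
σ'(-0.62) = σ(-0.62)(1 - σ(-0.62)) = 0.3498 × 0.6502 = 0.2274
∂L/∂z = ∂L/∂h · σ'(z) = 3 × 0.2274 = 0.6823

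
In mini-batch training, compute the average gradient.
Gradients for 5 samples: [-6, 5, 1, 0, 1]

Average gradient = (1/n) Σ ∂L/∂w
Average gradient = 0.2

Average = (1/5)(-6 + 5 + 1 + 0 + 1) = 1/5 = 0.2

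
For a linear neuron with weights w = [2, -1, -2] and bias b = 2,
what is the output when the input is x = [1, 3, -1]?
y = 3

y = (2)(1) + (-1)(3) + (-2)(-1) + 2 = 3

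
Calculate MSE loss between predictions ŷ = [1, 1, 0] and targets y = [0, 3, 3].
MSE = 4.667

MSE = (1/3)((1-0)² + (1-3)² + (0-3)²) = (1/3)(1 + 4 + 9) = 4.667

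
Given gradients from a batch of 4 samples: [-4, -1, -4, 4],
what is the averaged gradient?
Average gradient = -1.25

Average = (1/4)(-4 + -1 + -4 + 4) = -5/4 = -1.25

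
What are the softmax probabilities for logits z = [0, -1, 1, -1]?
p = [0.2245, 0.0826, 0.6103, 0.0826]

exp(z) = [1, 0.3679, 2.718, 0.3679]
Sum = 4.454
p = [0.2245, 0.0826, 0.6103, 0.0826]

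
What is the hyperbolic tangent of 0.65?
0.5717

tanh(0.65) = (e^(0.65) - e^(-0.65))/(e^(0.65) + e^(-0.65)) = 0.5717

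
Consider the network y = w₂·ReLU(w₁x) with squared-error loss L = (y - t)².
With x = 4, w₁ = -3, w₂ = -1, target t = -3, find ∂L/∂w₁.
∂L/∂w₁ = 0

Forward pass:
z = w₁x = -3×4 = -12
h = ReLU(-12) = 0
y = w₂h = -1×0 = 0

Backward pass:
∂L/∂y = 2(y - t) = 2(0 - -3) = 6
∂y/∂h = w₂ = -1
∂h/∂z = 0 (ReLU derivative)
∂z/∂w₁ = x = 4

∂L/∂w₁ = 6 × -1 × 0 × 4 = 0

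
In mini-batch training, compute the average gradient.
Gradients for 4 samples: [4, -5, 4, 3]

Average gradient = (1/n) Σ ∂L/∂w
Average gradient = 1.5

Average = (1/4)(4 + -5 + 4 + 3) = 6/4 = 1.5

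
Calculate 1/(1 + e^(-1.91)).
0.871

sigmoid(1.91) = 1/(1 + e^(-1.91)) = 1/(1 + 0.1481) = 0.871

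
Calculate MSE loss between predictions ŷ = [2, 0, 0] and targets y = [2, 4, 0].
MSE = 5.333

MSE = (1/3)((2-2)² + (0-4)² + (0-0)²) = (1/3)(0 + 16 + 0) = 5.333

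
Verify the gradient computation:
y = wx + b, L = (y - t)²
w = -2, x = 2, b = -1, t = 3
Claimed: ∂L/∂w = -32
Correct

y = (-2)(2) + -1 = -5
∂L/∂y = 2(y - t) = 2(-5 - 3) = -16
∂y/∂w = x = 2
∂L/∂w = -16 × 2 = -32

Claimed value: -32
Correct: The correct gradient is -32.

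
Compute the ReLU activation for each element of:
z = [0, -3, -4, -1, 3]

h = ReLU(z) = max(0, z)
h = [0, 0, 0, 0, 3]

ReLU applied element-wise: max(0,0)=0, max(0,-3)=0, max(0,-4)=0, max(0,-1)=0, max(0,3)=3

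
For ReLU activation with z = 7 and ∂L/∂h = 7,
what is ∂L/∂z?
∂L/∂z = 7

h = ReLU(7) = 7
Since z > 0: ∂h/∂z = 1
∂L/∂z = ∂L/∂h · ∂h/∂z = 7 × 1 = 7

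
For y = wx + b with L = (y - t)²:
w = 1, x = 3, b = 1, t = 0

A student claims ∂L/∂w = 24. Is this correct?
Correct

y = (1)(3) + 1 = 4
∂L/∂y = 2(y - t) = 2(4 - 0) = 8
∂y/∂w = x = 3
∂L/∂w = 8 × 3 = 24

Claimed value: 24
Correct: The correct gradient is 24.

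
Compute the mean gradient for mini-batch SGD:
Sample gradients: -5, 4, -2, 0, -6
Average gradient = -1.8

Average = (1/5)(-5 + 4 + -2 + 0 + -6) = -9/5 = -1.8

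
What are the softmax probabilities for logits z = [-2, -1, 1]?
p = [0.042, 0.1142, 0.8438]

exp(z) = [0.1353, 0.3679, 2.718]
Sum = 3.221
p = [0.042, 0.1142, 0.8438]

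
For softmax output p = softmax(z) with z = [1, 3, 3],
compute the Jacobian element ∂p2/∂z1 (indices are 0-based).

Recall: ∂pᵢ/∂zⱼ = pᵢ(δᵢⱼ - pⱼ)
∂p2/∂z1 = -0.2193

p = softmax(z) = [0.06338, 0.4683, 0.4683]
p2 = 0.4683, p1 = 0.4683

∂p2/∂z1 = -p2 × p1 = -0.4683 × 0.4683 = -0.2193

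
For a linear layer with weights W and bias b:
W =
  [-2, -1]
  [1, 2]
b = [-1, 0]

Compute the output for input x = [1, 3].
y = [-6, 7]

Wx = [-2×1 + -1×3, 1×1 + 2×3]
   = [-5, 7]
y = Wx + b = [-5 + -1, 7 + 0] = [-6, 7]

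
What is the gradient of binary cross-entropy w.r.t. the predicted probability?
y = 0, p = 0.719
∂L/∂p = 3.559

∂L/∂p = -y/p + (1-y)/(1-p) = 0 + 1/0.281 = 3.559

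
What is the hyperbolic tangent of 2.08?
0.9693

tanh(2.08) = (e^(2.08) - e^(-2.08))/(e^(2.08) + e^(-2.08)) = 0.9693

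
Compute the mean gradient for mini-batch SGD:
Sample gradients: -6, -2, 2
Average gradient = -2

Average = (1/3)(-6 + -2 + 2) = -6/3 = -2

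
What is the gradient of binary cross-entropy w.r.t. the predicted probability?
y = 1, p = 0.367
∂L/∂p = -2.725

∂L/∂p = -y/p + (1-y)/(1-p) = -1/0.367 + 0 = -2.725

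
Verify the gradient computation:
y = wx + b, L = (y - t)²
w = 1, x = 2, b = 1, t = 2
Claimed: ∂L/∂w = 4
Correct

y = (1)(2) + 1 = 3
∂L/∂y = 2(y - t) = 2(3 - 2) = 2
∂y/∂w = x = 2
∂L/∂w = 2 × 2 = 4

Claimed value: 4
Correct: The correct gradient is 4.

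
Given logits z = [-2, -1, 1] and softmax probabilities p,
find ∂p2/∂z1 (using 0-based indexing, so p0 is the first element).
∂p2/∂z1 = -0.09636

p = softmax(z) = [0.04201, 0.1142, 0.8438]
p2 = 0.8438, p1 = 0.1142

∂p2/∂z1 = -p2 × p1 = -0.8438 × 0.1142 = -0.09636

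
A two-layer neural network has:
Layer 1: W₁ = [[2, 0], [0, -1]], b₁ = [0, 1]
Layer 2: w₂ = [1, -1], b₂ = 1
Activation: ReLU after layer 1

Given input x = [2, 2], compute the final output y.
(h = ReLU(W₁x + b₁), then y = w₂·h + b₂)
y = 5

Layer 1 pre-activation: z₁ = [4, -1]
After ReLU: h = [4, 0]
Layer 2 output: y = 1×4 + -1×0 + 1 = 5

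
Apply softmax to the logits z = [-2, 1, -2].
p = [0.0453, 0.9094, 0.0453]

exp(z) = [0.1353, 2.718, 0.1353]
Sum = 2.989
p = [0.0453, 0.9094, 0.0453]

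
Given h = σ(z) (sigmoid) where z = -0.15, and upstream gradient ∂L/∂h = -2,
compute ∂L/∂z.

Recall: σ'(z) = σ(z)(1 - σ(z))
∂L/∂z = -0.4972

σ(-0.15) = 0.4626
σ'(-0.15) = σ(-0.15)(1 - σ(-0.15)) = 0.4626 × 0.5374 = 0.2486
∂L/∂z = ∂L/∂h · σ'(z) = -2 × 0.2486 = -0.4972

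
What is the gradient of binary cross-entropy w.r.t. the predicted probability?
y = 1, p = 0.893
∂L/∂p = -1.12

∂L/∂p = -y/p + (1-y)/(1-p) = -1/0.893 + 0 = -1.12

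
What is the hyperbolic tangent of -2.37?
-0.9827

tanh(-2.37) = (e^(-2.37) - e^(2.37))/(e^(-2.37) + e^(2.37)) = -0.9827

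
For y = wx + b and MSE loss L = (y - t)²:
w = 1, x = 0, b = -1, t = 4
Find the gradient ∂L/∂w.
∂L/∂w = 0

y = wx + b = (1)(0) + -1 = -1
∂L/∂y = 2(y - t) = 2(-1 - 4) = -10
∂y/∂w = x = 0
∂L/∂w = ∂L/∂y · ∂y/∂w = -10 × 0 = 0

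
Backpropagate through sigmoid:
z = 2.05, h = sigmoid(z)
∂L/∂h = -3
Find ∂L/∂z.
∂L/∂z = -0.3031

σ(2.05) = 0.8859
σ'(2.05) = σ(2.05)(1 - σ(2.05)) = 0.8859 × 0.1141 = 0.101
∂L/∂z = ∂L/∂h · σ'(z) = -3 × 0.101 = -0.3031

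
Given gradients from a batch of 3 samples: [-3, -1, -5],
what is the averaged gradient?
Average gradient = -3

Average = (1/3)(-3 + -1 + -5) = -9/3 = -3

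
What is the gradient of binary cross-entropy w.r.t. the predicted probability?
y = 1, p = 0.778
∂L/∂p = -1.285

∂L/∂p = -y/p + (1-y)/(1-p) = -1/0.778 + 0 = -1.285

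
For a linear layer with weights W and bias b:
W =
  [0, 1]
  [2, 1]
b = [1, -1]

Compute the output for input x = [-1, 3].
y = [4, 0]

Wx = [0×-1 + 1×3, 2×-1 + 1×3]
   = [3, 1]
y = Wx + b = [3 + 1, 1 + -1] = [4, 0]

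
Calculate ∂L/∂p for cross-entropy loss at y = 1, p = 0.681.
∂L/∂p = -1.468

∂L/∂p = -y/p + (1-y)/(1-p) = -1/0.681 + 0 = -1.468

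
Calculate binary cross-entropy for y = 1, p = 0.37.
L = 0.9943

L = -1·log(0.37) - 0·log(0.63) = -log(0.37) = 0.9943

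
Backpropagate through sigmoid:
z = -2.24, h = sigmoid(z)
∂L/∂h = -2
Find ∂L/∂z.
∂L/∂z = -0.1739

σ(-2.24) = 0.09622
σ'(-2.24) = σ(-2.24)(1 - σ(-2.24)) = 0.09622 × 0.9038 = 0.08696
∂L/∂z = ∂L/∂h · σ'(z) = -2 × 0.08696 = -0.1739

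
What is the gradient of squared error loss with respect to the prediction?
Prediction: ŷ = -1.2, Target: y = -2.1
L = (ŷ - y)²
∂L/∂ŷ = 1.8

∂L/∂ŷ = 2(ŷ - y) = 2(-1.2 - -2.1) = 2(0.9) = 1.8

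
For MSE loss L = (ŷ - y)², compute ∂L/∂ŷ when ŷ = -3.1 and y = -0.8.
∂L/∂ŷ = -4.6

∂L/∂ŷ = 2(ŷ - y) = 2(-3.1 - -0.8) = 2(-2.3) = -4.6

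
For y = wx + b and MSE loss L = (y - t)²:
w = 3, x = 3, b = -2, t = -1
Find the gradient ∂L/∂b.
∂L/∂b = 16

y = wx + b = (3)(3) + -2 = 7
∂L/∂y = 2(y - t) = 2(7 - -1) = 16
∂y/∂b = 1
∂L/∂b = ∂L/∂y · ∂y/∂b = 16 × 1 = 16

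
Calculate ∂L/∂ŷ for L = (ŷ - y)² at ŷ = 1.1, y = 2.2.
∂L/∂ŷ = -2.2

∂L/∂ŷ = 2(ŷ - y) = 2(1.1 - 2.2) = 2(-1.1) = -2.2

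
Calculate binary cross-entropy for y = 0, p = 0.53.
L = 0.755

L = -0·log(0.53) - 1·log(0.47) = -log(0.47) = 0.755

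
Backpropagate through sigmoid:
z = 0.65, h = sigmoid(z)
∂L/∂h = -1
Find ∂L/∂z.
∂L/∂z = -0.2253

σ(0.65) = 0.657
σ'(0.65) = σ(0.65)(1 - σ(0.65)) = 0.657 × 0.343 = 0.2253
∂L/∂z = ∂L/∂h · σ'(z) = -1 × 0.2253 = -0.2253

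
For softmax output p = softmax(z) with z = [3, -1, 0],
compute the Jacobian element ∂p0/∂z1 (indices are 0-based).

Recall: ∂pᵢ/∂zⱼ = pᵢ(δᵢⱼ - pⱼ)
∂p0/∂z1 = -0.01605

p = softmax(z) = [0.9362, 0.01715, 0.04661]
p0 = 0.9362, p1 = 0.01715

∂p0/∂z1 = -p0 × p1 = -0.9362 × 0.01715 = -0.01605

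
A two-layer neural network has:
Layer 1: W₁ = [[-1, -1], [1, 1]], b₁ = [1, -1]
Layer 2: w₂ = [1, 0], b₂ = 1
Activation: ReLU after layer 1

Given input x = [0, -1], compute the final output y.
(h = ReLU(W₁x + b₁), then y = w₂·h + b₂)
y = 3

Layer 1 pre-activation: z₁ = [2, -2]
After ReLU: h = [2, 0]
Layer 2 output: y = 1×2 + 0×0 + 1 = 3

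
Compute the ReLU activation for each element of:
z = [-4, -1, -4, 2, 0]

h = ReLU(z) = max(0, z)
h = [0, 0, 0, 2, 0]

ReLU applied element-wise: max(0,-4)=0, max(0,-1)=0, max(0,-4)=0, max(0,2)=2, max(0,0)=0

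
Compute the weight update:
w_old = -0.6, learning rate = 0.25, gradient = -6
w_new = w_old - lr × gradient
w_new = 0.9

w_new = w - η·∂L/∂w = -0.6 - 0.25×(-6) = -0.6 - (-1.5) = 0.9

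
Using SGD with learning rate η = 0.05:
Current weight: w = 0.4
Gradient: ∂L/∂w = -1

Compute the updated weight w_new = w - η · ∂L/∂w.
w_new = 0.45

w_new = w - η·∂L/∂w = 0.4 - 0.05×(-1) = 0.4 - (-0.05) = 0.45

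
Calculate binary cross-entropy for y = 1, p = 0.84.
L = 0.1744

L = -1·log(0.84) - 0·log(0.16) = -log(0.84) = 0.1744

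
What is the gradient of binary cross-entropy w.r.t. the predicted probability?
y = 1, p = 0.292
∂L/∂p = -3.425

∂L/∂p = -y/p + (1-y)/(1-p) = -1/0.292 + 0 = -3.425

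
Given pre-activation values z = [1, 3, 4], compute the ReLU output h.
h = [1, 3, 4]

ReLU applied element-wise: max(0,1)=1, max(0,3)=3, max(0,4)=4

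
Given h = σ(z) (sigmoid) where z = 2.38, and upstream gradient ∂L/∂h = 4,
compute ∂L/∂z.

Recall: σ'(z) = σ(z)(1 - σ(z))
∂L/∂z = 0.3101

σ(2.38) = 0.9153
σ'(2.38) = σ(2.38)(1 - σ(2.38)) = 0.9153 × 0.08471 = 0.07753
∂L/∂z = ∂L/∂h · σ'(z) = 4 × 0.07753 = 0.3101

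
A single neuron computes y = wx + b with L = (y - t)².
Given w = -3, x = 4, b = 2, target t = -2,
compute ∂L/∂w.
∂L/∂w = -64

y = wx + b = (-3)(4) + 2 = -10
∂L/∂y = 2(y - t) = 2(-10 - -2) = -16
∂y/∂w = x = 4
∂L/∂w = ∂L/∂y · ∂y/∂w = -16 × 4 = -64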